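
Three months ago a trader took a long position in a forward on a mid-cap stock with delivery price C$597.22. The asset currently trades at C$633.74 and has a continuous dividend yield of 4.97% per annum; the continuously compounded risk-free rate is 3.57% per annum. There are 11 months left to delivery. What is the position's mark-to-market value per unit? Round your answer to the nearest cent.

Current fair forward for the remaining 11 months: F = S·e^((r − q)·T), (r − q) = 0.0357 − 0.0497 = -0.0140
F = 633.74 · e^(-0.0140 × 11/12) = 633.74 × 0.987249 = 625.6592
Value of long forward = (F − K)·e^(−rT) = (625.6592 − 597.22) · e^(−0.0357·11/12)
= 28.4392 × 0.967805 = 27.52

C$27.52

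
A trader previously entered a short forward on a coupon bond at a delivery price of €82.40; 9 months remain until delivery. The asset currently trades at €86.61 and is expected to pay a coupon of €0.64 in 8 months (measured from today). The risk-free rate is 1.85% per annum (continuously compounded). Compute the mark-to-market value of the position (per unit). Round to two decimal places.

PV(remaining coupons) I = 0.64·e^(−0.0185·8/12) = 0.6322
Current forward F = (S − I)·e^(rT) = (86.61 − 0.6322)·e^(0.0185·9/12) = 85.9778 × 1.013972 = 87.1791
Value (long) = (F − K)·e^(−rT) = (87.1791 − 82.40) × 0.986221 = 4.7132
Short position value = −(long value) = -€4.71

-€4.71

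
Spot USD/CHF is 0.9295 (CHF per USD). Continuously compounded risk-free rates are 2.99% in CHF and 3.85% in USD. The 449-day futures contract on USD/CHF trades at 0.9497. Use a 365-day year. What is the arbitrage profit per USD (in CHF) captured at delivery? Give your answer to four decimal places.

Fair futures: F* = S·e^(carry·T), with carry = (r_CHF − r_USD) = 0.0299 − 0.0385 = -0.0086
F* = 0.9295 · e^(-0.0086 × 449/365) = 0.9295 · e^-0.010579 = 0.9295 × 0.989477 = 0.9197
Market 0.9497 > fair 0.9197: forward overpriced → cash-and-carry (buy spot, short the forward).
At maturity, profit = |F_mkt − F*| = |0.9497 − 0.9197| = 0.0300 per USD (in CHF)

0.0300 per USD (in CHF)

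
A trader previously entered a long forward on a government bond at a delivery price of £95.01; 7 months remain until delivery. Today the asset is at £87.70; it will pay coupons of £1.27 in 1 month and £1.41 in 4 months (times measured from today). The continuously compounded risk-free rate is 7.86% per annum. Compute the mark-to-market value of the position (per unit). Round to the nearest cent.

PV(remaining coupons) I = 1.27·e^(−0.0786·1/12) + 1.41·e^(−0.0786·4/12) = 2.6352
Current forward F = (S − I)·e^(rT) = (87.70 − 2.6352)·e^(0.0786·7/12) = 85.0648 × 1.046917 = 89.0558
Value (long) = (F − K)·e^(−rT) = (89.0558 − 95.01) × 0.955185 = -5.6874
Value = -£5.69

-£5.69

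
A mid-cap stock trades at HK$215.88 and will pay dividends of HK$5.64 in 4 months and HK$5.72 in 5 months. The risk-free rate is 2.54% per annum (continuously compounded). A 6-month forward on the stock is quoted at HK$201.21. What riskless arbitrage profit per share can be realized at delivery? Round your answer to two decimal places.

PV(dividends) I = 5.64·e^(−0.0254·4/12) + 5.72·e^(−0.0254·5/12) = 11.2522
Fair forward F* = (S − I)·e^(rT) = (215.88 − 11.2522)·e^0.012700 = 204.6278 × 1.012781 = 207.2431
Market HK$201.21 < fair 207.2431: forward underpriced → reverse cash-and-carry (short the stock, invest proceeds at r, pay the dividends, go long the forward).
Profit at T = |F_mkt − F*| = |201.21 − 207.2431| = HK$6.03 per share

HK$6.03 per share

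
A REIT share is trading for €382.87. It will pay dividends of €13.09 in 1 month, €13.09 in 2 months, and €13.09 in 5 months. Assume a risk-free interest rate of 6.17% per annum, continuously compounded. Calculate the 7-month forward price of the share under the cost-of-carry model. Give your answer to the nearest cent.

PV(dividends) I = 13.09·e^(−0.0617·1/12) + 13.09·e^(−0.0617·2/12) + 13.09·e^(−0.0617·5/12)
I = 13.0229 + 12.9561 + 12.7578 = 38.7368
F = (S − I)·e^(rT) = (382.87 − 38.7368) · e^(0.0617·7/12)
= 344.1332 · e^0.035992 = 344.1332 × 1.036648 = €356.74

€356.74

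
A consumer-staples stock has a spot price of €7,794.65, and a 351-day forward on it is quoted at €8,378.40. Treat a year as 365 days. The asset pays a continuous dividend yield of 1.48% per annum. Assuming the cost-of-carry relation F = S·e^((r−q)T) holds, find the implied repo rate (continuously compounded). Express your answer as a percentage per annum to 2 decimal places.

8.99%

From F = S·e^((r−q)T): (r − q) = ln(F/S)/T
ln(8378.40/7794.65) = ln(1.074891) = 0.072219
(r − q) = 0.072219 / (351/365) = 0.075100
r = ln(F/S)/T + q = 0.075100 + 0.0148 = 0.089900
r = 8.99%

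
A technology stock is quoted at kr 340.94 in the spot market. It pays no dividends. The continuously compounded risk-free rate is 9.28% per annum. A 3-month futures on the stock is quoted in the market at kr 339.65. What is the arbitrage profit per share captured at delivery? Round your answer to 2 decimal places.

Fair futures: F* = S·e^(carry·T), with carry = r = 0.0928
F* = 340.94 · e^(0.0928 × 3/12) = 340.94 · e^0.023200 = 340.94 × 1.023471 = kr 348.9422
Market kr 339.65 < fair kr 348.9422: forward underpriced → reverse cash-and-carry (short spot, go long the forward).
At maturity, profit = |F_mkt − F*| = |339.65 − 348.9422| = kr 9.29 per share

kr 9.29 per share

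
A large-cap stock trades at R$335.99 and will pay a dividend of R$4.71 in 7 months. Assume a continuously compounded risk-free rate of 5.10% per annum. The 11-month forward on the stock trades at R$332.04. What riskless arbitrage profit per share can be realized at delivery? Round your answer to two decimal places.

R$15.24 per share

PV(dividends) I = 4.71·e^(−0.0510·7/12) = 4.5719
Fair forward F* = (S − I)·e^(rT) = (335.99 − 4.5719)·e^0.046750 = 331.4181 × 1.047860 = 347.2798
Market R$332.04 < fair 347.2798: forward underpriced → reverse cash-and-carry (short the stock, invest proceeds at r, pay the dividends, go long the forward).
Profit at T = |F_mkt − F*| = |332.04 − 347.2798| = R$15.24 per share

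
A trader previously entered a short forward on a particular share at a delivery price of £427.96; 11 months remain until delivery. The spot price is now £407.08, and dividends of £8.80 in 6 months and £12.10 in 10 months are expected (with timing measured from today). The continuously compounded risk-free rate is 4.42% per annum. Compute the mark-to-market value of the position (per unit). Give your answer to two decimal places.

£24.16

PV(remaining dividends) I = 8.80·e^(−0.0442·6/12) + 12.10·e^(−0.0442·10/12) = 20.2701
Current forward F = (S − I)·e^(rT) = (407.08 − 20.2701)·e^(0.0442·11/12) = 386.8099 × 1.041349 = 402.8041
Value (long) = (F − K)·e^(−rT) = (402.8041 − 427.96) × 0.960293 = -24.1570
Short position value = −(long value) = £24.16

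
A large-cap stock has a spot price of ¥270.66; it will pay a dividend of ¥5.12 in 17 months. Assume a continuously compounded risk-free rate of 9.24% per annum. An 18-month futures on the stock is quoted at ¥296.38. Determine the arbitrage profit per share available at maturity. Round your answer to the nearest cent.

¥9.36 per share

PV(dividends) I = 5.12·e^(−0.0924·17/12) = 4.4918
Fair futures F* = (S − I)·e^(rT) = (270.66 − 4.4918)·e^0.138600 = 266.1682 × 1.148665 = 305.7381
Market ¥296.38 < fair 305.7381: forward underpriced → reverse cash-and-carry (short the stock, invest proceeds at r, pay the dividends, go long the forward).
Profit at T = |F_mkt − F*| = |296.38 − 305.7381| = ¥9.36 per share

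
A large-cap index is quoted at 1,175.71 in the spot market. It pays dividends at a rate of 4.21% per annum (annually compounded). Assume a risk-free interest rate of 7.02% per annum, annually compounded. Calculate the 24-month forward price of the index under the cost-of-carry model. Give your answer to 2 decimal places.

F = S · (1+r)^T / (1+q)^T
= 1175.71 × 1.14532804 / 1.08597241 = 1175.71 × 1.05465666
F = 1,239.97

1,239.97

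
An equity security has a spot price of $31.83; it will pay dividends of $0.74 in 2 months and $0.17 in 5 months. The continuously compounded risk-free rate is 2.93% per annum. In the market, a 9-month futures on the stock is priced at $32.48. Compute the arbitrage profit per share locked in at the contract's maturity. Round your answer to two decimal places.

PV(dividends) I = 0.74·e^(−0.0293·2/12) + 0.17·e^(−0.0293·5/12) = 0.9043
Fair futures F* = (S − I)·e^(rT) = (31.83 − 0.9043)·e^0.021975 = 30.9257 × 1.022218 = 31.6128
Market $32.48 > fair 31.6128: forward overpriced → cash-and-carry (borrow at r, buy the stock and collect the dividends, short the forward).
Profit at T = |F_mkt − F*| = |32.48 − 31.6128| = $0.87 per share

$0.87 per share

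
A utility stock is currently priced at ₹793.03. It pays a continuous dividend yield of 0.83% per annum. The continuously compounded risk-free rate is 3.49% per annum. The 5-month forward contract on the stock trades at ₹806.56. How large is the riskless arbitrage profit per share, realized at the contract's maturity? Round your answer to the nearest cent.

Fair forward: F* = S·e^(carry·T), with carry = (r − q) = 0.0349 − 0.0083 = 0.0266
F* = 793.03 · e^(0.0266 × 5/12) = 793.03 · e^0.011083 = 793.03 × 1.011145 = ₹801.8683
Market ₹806.56 > fair ₹801.8683: forward overpriced → cash-and-carry (buy spot, short the forward).
At maturity, profit = |F_mkt − F*| = |806.56 − 801.8683| = ₹4.69 per share

₹4.69 per share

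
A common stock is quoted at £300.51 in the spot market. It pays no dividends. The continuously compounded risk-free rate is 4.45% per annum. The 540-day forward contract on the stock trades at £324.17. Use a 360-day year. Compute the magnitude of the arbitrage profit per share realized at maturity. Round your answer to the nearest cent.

£2.92 per share

Fair forward: F* = S·e^(carry·T), with carry = r = 0.0445
F* = 300.51 · e^(0.0445 × 540/360) = 300.51 · e^0.066750 = 300.51 × 1.069028 = £321.2536
Market £324.17 > fair £321.2536: forward overpriced → cash-and-carry (buy spot, short the forward).
At maturity, profit = |F_mkt − F*| = |324.17 − 321.2536| = £2.92 per share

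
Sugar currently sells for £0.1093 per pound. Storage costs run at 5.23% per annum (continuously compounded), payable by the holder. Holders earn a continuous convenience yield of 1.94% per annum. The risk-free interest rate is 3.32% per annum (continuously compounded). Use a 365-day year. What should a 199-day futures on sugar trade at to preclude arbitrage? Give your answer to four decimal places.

Net carry = r + u − y = 0.0332 + 0.0523 − 0.0194 = 0.0661
F = S·e^((r+u−y)T) = 0.1093 · e^(0.0661 × 199/365) = 0.1093 · e^0.036038
= 0.1093 × 1.036695 = £0.1133 per pound

£0.1133 per pound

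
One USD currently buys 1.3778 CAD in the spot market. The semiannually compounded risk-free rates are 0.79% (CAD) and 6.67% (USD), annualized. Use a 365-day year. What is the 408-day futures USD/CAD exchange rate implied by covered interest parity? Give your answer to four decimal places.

1.2917

By covered interest parity, F = S · (1+r_CAD/2)^(2T) / (1+r_USD/2)^(2T)
= 1.3778 × 1.008852 / 1.076098 = 1.3778 × 0.937509
F = 1.2917 CAD per USD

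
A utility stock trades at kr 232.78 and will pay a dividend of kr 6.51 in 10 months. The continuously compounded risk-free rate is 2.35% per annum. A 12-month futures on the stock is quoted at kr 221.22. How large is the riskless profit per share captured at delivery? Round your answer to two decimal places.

kr 10.56 per share

PV(dividends) I = 6.51·e^(−0.0235·10/12) = 6.3838
Fair futures F* = (S − I)·e^(rT) = (232.78 − 6.3838)·e^0.023500 = 226.3962 × 1.023778 = 231.7794
Market kr 221.22 < fair 231.7794: forward underpriced → reverse cash-and-carry (short the stock, invest proceeds at r, pay the dividends, go long the forward).
Profit at T = |F_mkt − F*| = |221.22 − 231.7794| = kr 10.56 per share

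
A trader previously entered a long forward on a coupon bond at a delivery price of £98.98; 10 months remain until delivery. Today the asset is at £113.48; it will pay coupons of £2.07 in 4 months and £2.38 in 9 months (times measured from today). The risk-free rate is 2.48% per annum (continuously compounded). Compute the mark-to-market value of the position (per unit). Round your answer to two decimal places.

PV(remaining coupons) I = 2.07·e^(−0.0248·4/12) + 2.38·e^(−0.0248·9/12) = 4.3891
Current forward F = (S − I)·e^(rT) = (113.48 − 4.3891)·e^(0.0248·10/12) = 109.0909 × 1.020882 = 111.3689
Value (long) = (F − K)·e^(−rT) = (111.3689 − 98.98) × 0.979545 = 12.1355
Value = £12.14

£12.14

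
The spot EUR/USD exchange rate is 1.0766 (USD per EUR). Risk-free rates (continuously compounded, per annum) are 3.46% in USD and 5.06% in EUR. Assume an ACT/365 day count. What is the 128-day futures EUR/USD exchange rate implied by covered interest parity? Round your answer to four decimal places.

1.0706

F = S·e^((r_USD − r_EUR)T) = 1.0766 · e^((0.0346 − 0.0506) × 128/365)
= 1.0766 · e^-0.005611 = 1.0766 × 0.994405
F = 1.0706 USD per EUR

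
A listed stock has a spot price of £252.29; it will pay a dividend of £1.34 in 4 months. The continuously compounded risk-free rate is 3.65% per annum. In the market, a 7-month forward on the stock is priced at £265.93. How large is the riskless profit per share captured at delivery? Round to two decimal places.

PV(dividends) I = 1.34·e^(−0.0365·4/12) = 1.3238
Fair forward F* = (S − I)·e^(rT) = (252.29 − 1.3238)·e^0.021292 = 250.9662 × 1.021520 = 256.3670
Market £265.93 > fair 256.3670: forward overpriced → cash-and-carry (borrow at r, buy the stock and collect the dividends, short the forward).
Profit at T = |F_mkt − F*| = |265.93 − 256.3670| = £9.56 per share

£9.56 per share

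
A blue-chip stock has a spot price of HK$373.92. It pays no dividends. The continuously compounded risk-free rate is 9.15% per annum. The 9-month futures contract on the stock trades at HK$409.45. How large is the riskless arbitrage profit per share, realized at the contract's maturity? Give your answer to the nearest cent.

HK$8.97 per share

Fair futures: F* = S·e^(carry·T), with carry = r = 0.0915
F* = 373.92 · e^(0.0915 × 9/12) = 373.92 · e^0.068625 = 373.92 × 1.071034 = HK$400.4810
Market HK$409.45 > fair HK$400.4810: forward overpriced → cash-and-carry (buy spot, short the forward).
At maturity, profit = |F_mkt − F*| = |409.45 − 400.4810| = HK$8.97 per share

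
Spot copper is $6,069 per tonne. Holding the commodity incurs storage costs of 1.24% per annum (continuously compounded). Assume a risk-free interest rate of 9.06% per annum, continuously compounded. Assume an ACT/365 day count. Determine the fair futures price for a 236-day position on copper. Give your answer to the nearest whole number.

$6,487 per tonne

Net carry = r + u − y = 0.0906 + 0.0124 − 0.0000 = 0.1030
F = S·e^((r+u−y)T) = 6069 · e^(0.1030 × 236/365) = 6069 · e^0.066597
= 6069 × 1.068865 = $6,487 per tonne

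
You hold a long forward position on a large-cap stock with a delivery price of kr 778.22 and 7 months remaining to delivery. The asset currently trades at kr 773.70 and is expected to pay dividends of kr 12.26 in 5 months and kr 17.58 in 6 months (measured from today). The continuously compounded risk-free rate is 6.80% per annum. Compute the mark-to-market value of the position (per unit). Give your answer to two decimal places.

PV(remaining dividends) I = 12.26·e^(−0.0680·5/12) + 17.58·e^(−0.0680·6/12) = 28.9098
Current forward F = (S − I)·e^(rT) = (773.70 − 28.9098)·e^(0.0680·7/12) = 744.7902 × 1.040464 = 774.9274
Value (long) = (F − K)·e^(−rT) = (774.9274 − 778.22) × 0.961110 = -3.1646
Value = -kr 3.16

-kr 3.16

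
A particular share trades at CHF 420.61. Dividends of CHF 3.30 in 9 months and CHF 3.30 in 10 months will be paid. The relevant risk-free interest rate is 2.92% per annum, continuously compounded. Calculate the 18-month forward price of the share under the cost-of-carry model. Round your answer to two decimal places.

PV(dividends) I = 3.30·e^(−0.0292·9/12) + 3.30·e^(−0.0292·10/12)
I = 3.2285 + 3.2207 = 6.4492
F = (S − I)·e^(rT) = (420.61 − 6.4492) · e^(0.0292·18/12)
= 414.1608 · e^0.043800 = 414.1608 × 1.044773 = CHF 432.70

CHF 432.70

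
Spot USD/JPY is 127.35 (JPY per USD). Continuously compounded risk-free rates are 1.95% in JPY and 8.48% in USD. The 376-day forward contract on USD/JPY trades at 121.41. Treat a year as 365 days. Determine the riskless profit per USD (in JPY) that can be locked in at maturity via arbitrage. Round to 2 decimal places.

2.34 per USD (in JPY)

Fair forward: F* = S·e^(carry·T), with carry = (r_JPY − r_USD) = 0.0195 − 0.0848 = -0.0653
F* = 127.35 · e^(-0.0653 × 376/365) = 127.35 · e^-0.067268 = 127.35 × 0.934945 = 119.0652
Market 121.41 > fair 119.0652: forward overpriced → cash-and-carry (buy spot, short the forward).
At maturity, profit = |F_mkt − F*| = |121.41 − 119.0652| = 2.34 per USD (in JPY)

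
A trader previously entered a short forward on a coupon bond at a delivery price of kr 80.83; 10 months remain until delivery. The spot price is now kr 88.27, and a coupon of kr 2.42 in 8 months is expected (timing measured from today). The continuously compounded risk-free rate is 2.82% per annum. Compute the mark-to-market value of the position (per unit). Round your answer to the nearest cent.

-kr 6.94

PV(remaining coupons) I = 2.42·e^(−0.0282·8/12) = 2.3749
Current forward F = (S − I)·e^(rT) = (88.27 − 2.3749)·e^(0.0282·10/12) = 85.8951 × 1.023778 = 87.9375
Value (long) = (F − K)·e^(−rT) = (87.9375 − 80.83) × 0.976774 = 6.9424
Short position value = −(long value) = -kr 6.94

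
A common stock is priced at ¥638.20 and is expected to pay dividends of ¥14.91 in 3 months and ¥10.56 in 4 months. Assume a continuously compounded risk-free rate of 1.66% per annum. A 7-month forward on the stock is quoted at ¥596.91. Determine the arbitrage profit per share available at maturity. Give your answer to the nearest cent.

¥21.90 per share

PV(dividends) I = 14.91·e^(−0.0166·3/12) + 10.56·e^(−0.0166·4/12) = 25.3500
Fair forward F* = (S − I)·e^(rT) = (638.20 − 25.3500)·e^0.009683 = 612.8500 × 1.009730 = 618.8130
Market ¥596.91 < fair 618.8130: forward underpriced → reverse cash-and-carry (short the stock, invest proceeds at r, pay the dividends, go long the forward).
Profit at T = |F_mkt − F*| = |596.91 − 618.8130| = ¥21.90 per share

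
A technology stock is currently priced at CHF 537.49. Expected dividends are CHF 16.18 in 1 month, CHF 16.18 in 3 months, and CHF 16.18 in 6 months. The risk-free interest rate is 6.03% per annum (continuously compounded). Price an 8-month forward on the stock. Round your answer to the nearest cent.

PV(dividends) I = 16.18·e^(−0.0603·1/12) + 16.18·e^(−0.0603·3/12) + 16.18·e^(−0.0603·6/12)
I = 16.0989 + 15.9379 + 15.6995 = 47.7363
F = (S − I)·e^(rT) = (537.49 − 47.7363) · e^(0.0603·8/12)
= 489.7537 · e^0.040200 = 489.7537 × 1.041019 = CHF 509.84

CHF 509.84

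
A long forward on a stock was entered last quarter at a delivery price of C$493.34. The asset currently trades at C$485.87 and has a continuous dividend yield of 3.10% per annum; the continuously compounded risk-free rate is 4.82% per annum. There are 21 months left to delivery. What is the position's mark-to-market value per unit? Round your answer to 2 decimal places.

C$6.78

Current fair forward for the remaining 21 months: F = S·e^((r − q)·T), (r − q) = 0.0482 − 0.0310 = 0.0172
F = 485.87 · e^(0.0172 × 21/12) = 485.87 × 1.030558 = 500.7172
Value of long forward = (F − K)·e^(−rT) = (500.7172 − 493.34) · e^(−0.0482·21/12)
= 7.3772 × 0.919110 = 6.78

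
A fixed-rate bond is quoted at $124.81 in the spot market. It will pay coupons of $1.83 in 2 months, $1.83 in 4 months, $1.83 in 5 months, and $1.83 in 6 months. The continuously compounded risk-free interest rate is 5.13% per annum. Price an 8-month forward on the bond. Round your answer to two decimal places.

$121.71

PV(coupons) I = 1.83·e^(−0.0513·2/12) + 1.83·e^(−0.0513·4/12) + 1.83·e^(−0.0513·5/12) + 1.83·e^(−0.0513·6/12)
I = 1.8144 + 1.7990 + 1.7913 + 1.7837 = 7.1884
F = (S − I)·e^(rT) = (124.81 − 7.1884) · e^(0.0513·8/12)
= 117.6216 · e^0.034200 = 117.6216 × 1.034792 = $121.71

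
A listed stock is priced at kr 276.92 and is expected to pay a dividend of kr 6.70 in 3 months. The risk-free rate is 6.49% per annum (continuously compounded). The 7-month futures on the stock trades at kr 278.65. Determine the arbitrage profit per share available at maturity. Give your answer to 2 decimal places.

kr 2.11 per share

PV(dividends) I = 6.70·e^(−0.0649·3/12) = 6.5922
Fair futures F* = (S − I)·e^(rT) = (276.92 − 6.5922)·e^0.037858 = 270.3278 × 1.038584 = 280.7581
Market kr 278.65 < fair 280.7581: forward underpriced → reverse cash-and-carry (short the stock, invest proceeds at r, pay the dividends, go long the forward).
Profit at T = |F_mkt − F*| = |278.65 − 280.7581| = kr 2.11 per share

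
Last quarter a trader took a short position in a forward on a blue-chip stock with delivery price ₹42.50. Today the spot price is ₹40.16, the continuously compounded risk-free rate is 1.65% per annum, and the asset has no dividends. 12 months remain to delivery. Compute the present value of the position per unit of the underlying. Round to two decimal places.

₹1.64

Current fair forward for the remaining 12 months: F = S·e^(r·T), r = 0.0165
F = 40.16 · e^(0.0165 × 12/12) = 40.16 × 1.016637 = 40.8281
Value of long forward = (F − K)·e^(−rT) = (40.8281 − 42.50) · e^(−0.0165·12/12)
= -1.6719 × 0.983635 = -1.64
Short position value = −(long value) = ₹1.64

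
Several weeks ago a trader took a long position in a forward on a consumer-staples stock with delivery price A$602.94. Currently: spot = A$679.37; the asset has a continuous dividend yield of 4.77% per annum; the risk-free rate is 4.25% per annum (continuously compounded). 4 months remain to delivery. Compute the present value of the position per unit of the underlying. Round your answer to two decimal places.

A$74.19

Current fair forward for the remaining 4 months: F = S·e^((r − q)·T), (r − q) = 0.0425 − 0.0477 = -0.0052
F = 679.37 · e^(-0.0052 × 4/12) = 679.37 × 0.998268 = 678.1933
Value of long forward = (F − K)·e^(−rT) = (678.1933 − 602.94) · e^(−0.0425·4/12)
= 75.2533 × 0.985933 = 74.19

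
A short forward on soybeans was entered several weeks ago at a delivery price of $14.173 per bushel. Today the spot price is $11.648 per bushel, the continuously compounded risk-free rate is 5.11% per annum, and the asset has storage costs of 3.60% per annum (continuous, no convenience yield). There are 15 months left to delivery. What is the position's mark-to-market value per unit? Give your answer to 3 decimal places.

Current fair forward for the remaining 15 months: F = S·e^((r + u)·T), (r + u) = 0.0511 + 0.0360 = 0.0871
F = 11.648 · e^(0.0871 × 15/12) = 11.648 × 1.115023 = 12.9878
Value of long forward = (F − K)·e^(−rT) = (12.9878 − 14.173) · e^(−0.0511·15/12)
= -1.1852 × 0.938122 = -1.112
Short position value = −(long value) = $1.112

$1.112 per bushel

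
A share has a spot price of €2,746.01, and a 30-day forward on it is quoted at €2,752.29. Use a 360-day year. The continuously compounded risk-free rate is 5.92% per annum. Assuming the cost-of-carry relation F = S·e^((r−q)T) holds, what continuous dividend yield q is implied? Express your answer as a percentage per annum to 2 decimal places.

From F = S·e^((r−q)T): (r − q) = ln(F/S)/T
ln(2752.29/2746.01) = ln(1.002287) = 0.002284
(r − q) = 0.002284 / (30/360) = 0.027408
q = r − ln(F/S)/T = 0.0592 − 0.027408 = 0.031792
q = 3.18%

3.18%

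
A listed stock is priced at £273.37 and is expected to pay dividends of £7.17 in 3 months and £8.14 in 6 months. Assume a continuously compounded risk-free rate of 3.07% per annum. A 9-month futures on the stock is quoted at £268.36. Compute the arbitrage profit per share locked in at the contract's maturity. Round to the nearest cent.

PV(dividends) I = 7.17·e^(−0.0307·3/12) + 8.14·e^(−0.0307·6/12) = 15.1312
Fair futures F* = (S − I)·e^(rT) = (273.37 − 15.1312)·e^0.023025 = 258.2388 × 1.023292 = 264.2537
Market £268.36 > fair 264.2537: forward overpriced → cash-and-carry (borrow at r, buy the stock and collect the dividends, short the forward).
Profit at T = |F_mkt − F*| = |268.36 − 264.2537| = £4.11 per share

£4.11 per share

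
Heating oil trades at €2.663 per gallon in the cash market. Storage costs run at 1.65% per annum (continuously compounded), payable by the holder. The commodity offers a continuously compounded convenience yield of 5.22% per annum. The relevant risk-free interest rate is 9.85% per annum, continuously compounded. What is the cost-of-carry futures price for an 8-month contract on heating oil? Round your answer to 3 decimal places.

€2.777 per gallon

Net carry = r + u − y = 0.0985 + 0.0165 − 0.0522 = 0.0628
F = S·e^((r+u−y)T) = 2.663 · e^(0.0628 × 8/12) = 2.663 · e^0.041867
= 2.663 × 1.042756 = €2.777 per gallon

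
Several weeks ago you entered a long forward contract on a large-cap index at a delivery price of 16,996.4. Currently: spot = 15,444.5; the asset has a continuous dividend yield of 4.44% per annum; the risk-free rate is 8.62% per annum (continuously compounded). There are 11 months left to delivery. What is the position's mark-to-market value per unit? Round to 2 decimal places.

-876.56

Current fair forward for the remaining 11 months: F = S·e^((r − q)·T), (r − q) = 0.0862 − 0.0444 = 0.0418
F = 15444.5 · e^(0.0418 × 11/12) = 15444.5 × 1.03906022 = 16047.7656
Value of long forward = (F − K)·e^(−rT) = (16047.7656 − 16996.4) · e^(−0.0862·11/12)
= -948.6344 × 0.92402452 = -876.56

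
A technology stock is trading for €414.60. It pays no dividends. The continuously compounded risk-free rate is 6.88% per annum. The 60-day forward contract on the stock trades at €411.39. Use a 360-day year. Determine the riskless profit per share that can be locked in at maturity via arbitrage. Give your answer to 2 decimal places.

Fair forward: F* = S·e^(carry·T), with carry = r = 0.0688
F* = 414.60 · e^(0.0688 × 60/360) = 414.60 · e^0.011467 = 414.60 × 1.011533 = €419.3816
Market €411.39 < fair €419.3816: forward underpriced → reverse cash-and-carry (short spot, go long the forward).
At maturity, profit = |F_mkt − F*| = |411.39 − 419.3816| = €7.99 per share

€7.99 per share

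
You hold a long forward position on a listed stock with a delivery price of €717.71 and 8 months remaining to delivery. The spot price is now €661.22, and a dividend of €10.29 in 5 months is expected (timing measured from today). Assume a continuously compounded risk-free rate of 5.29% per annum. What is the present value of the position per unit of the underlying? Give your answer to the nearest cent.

-€41.69

PV(remaining dividends) I = 10.29·e^(−0.0529·5/12) = 10.0657
Current forward F = (S − I)·e^(rT) = (661.22 − 10.0657)·e^(0.0529·8/12) = 651.1543 × 1.035896 = 674.5281
Value (long) = (F − K)·e^(−rT) = (674.5281 − 717.71) × 0.965348 = -41.6856
Value = -€41.69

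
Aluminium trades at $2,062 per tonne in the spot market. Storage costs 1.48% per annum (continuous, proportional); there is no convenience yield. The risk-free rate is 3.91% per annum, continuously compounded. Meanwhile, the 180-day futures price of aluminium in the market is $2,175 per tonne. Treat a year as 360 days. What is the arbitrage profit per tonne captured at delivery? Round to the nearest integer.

$57 per tonne

Fair futures: F* = S·e^(carry·T), with carry = (r + u) = 0.0391 + 0.0148 = 0.0539
F* = 2062 · e^(0.0539 × 180/360) = 2062 · e^0.026950 = 2062 × 1.027316 = $2118.3256
Market $2175 > fair $2118.3256: forward overpriced → cash-and-carry (buy spot, short the forward).
At maturity, profit = |F_mkt − F*| = |2175 − 2118.3256| = $57 per tonne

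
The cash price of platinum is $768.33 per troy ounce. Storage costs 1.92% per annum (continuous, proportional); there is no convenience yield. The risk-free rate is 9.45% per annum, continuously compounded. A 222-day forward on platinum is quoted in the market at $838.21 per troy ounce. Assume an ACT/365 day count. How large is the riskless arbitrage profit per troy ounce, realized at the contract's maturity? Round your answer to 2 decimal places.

$14.87 per troy ounce

Fair forward: F* = S·e^(carry·T), with carry = (r + u) = 0.0945 + 0.0192 = 0.1137
F* = 768.33 · e^(0.1137 × 222/365) = 768.33 · e^0.069155 = 768.33 × 1.071602 = $823.3440
Market $838.21 > fair $823.3440: forward overpriced → cash-and-carry (buy spot, short the forward).
At maturity, profit = |F_mkt − F*| = |838.21 − 823.3440| = $14.87 per troy ounce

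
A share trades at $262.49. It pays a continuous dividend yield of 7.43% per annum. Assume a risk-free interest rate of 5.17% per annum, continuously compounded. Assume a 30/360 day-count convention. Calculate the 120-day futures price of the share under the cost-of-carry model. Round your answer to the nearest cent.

$260.52

F = S·e^((r − q)T) = 262.49 · e^((0.0517 − 0.0743) × 120/360)
= 262.49 · e^-0.007533 = 262.49 × 0.992495
F = $260.52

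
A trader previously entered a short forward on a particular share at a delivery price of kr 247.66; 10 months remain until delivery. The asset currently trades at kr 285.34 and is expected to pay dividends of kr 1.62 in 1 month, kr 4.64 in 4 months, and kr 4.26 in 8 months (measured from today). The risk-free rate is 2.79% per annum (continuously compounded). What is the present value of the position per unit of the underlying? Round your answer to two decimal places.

-kr 32.98

PV(remaining dividends) I = 1.62·e^(−0.0279·1/12) + 4.64·e^(−0.0279·4/12) + 4.26·e^(−0.0279·8/12) = 10.3948
Current forward F = (S − I)·e^(rT) = (285.34 − 10.3948)·e^(0.0279·10/12) = 274.9452 × 1.023522 = 281.4125
Value (long) = (F − K)·e^(−rT) = (281.4125 − 247.66) × 0.977018 = 32.9768
Short position value = −(long value) = -kr 32.98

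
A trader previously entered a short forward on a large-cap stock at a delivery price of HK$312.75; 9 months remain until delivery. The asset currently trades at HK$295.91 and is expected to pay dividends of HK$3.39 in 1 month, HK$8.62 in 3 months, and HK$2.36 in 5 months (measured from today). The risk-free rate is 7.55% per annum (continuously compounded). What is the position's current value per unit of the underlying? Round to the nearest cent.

PV(remaining dividends) I = 3.39·e^(−0.0755·1/12) + 8.62·e^(−0.0755·3/12) + 2.36·e^(−0.0755·5/12) = 14.1145
Current forward F = (S − I)·e^(rT) = (295.91 − 14.1145)·e^(0.0755·9/12) = 281.7955 × 1.058259 = 298.2126
Value (long) = (F − K)·e^(−rT) = (298.2126 − 312.75) × 0.944948 = -13.7371
Short position value = −(long value) = HK$13.74

HK$13.74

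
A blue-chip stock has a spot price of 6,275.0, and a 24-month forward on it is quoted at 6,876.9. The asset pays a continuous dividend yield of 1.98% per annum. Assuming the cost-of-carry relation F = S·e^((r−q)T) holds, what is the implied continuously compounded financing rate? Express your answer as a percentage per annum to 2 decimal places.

From F = S·e^((r−q)T): (r − q) = ln(F/S)/T
ln(6876.9/6275.0) = ln(1.095920) = 0.091594
(r − q) = 0.091594 / (24/12) = 0.045797
r = ln(F/S)/T + q = 0.045797 + 0.0198 = 0.065597
r = 6.56%

6.56%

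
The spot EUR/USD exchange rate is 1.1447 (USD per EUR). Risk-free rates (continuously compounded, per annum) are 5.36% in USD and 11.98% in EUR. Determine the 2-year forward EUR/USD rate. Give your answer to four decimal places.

1.0027

F = S·e^((r_USD − r_EUR)T) = 1.1447 · e^((0.0536 − 0.1198) × 2)
= 1.1447 · e^-0.132400 = 1.1447 × 0.875991
F = 1.0027 USD per EUR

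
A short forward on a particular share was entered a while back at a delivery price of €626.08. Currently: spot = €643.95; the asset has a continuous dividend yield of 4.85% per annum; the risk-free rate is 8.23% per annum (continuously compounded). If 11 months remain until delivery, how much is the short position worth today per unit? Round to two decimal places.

-€35.36

Current fair forward for the remaining 11 months: F = S·e^((r − q)·T), (r − q) = 0.0823 − 0.0485 = 0.0338
F = 643.95 · e^(0.0338 × 11/12) = 643.95 × 1.031468 = 664.2138
Value of long forward = (F − K)·e^(−rT) = (664.2138 − 626.08) · e^(−0.0823·11/12)
= 38.1338 × 0.927334 = 35.36
Short position value = −(long value) = -€35.36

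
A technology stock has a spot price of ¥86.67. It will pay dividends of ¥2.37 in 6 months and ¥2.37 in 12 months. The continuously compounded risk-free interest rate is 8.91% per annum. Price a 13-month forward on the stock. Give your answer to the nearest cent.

PV(dividends) I = 2.37·e^(−0.0891·6/12) + 2.37·e^(−0.0891·12/12)
I = 2.2667 + 2.1680 = 4.4347
F = (S − I)·e^(rT) = (86.67 − 4.4347) · e^(0.0891·13/12)
= 82.2353 · e^0.096525 = 82.2353 × 1.101337 = ¥90.57

¥90.57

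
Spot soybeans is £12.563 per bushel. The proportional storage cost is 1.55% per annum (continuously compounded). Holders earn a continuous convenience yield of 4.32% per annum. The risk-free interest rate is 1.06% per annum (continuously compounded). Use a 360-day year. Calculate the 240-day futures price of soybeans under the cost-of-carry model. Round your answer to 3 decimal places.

£12.421 per bushel

Net carry = r + u − y = 0.0106 + 0.0155 − 0.0432 = -0.0171
F = S·e^((r+u−y)T) = 12.563 · e^(-0.0171 × 240/360) = 12.563 · e^-0.011400
= 12.563 × 0.988665 = £12.421 per bushel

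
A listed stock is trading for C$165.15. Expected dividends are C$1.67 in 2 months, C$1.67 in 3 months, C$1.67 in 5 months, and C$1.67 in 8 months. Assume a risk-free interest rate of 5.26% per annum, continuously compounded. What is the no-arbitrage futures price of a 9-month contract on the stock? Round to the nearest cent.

C$164.98

PV(dividends) I = 1.67·e^(−0.0526·2/12) + 1.67·e^(−0.0526·3/12) + 1.67·e^(−0.0526·5/12) + 1.67·e^(−0.0526·8/12)
I = 1.6554 + 1.6482 + 1.6338 + 1.6125 = 6.5499
F = (S − I)·e^(rT) = (165.15 − 6.5499) · e^(0.0526·9/12)
= 158.6001 · e^0.039450 = 158.6001 × 1.040238 = C$164.98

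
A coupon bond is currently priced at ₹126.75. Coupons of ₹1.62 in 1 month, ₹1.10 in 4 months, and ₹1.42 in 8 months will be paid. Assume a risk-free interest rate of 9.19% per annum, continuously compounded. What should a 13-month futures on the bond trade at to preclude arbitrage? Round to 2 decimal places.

PV(coupons) I = 1.62·e^(−0.0919·1/12) + 1.10·e^(−0.0919·4/12) + 1.42·e^(−0.0919·8/12)
I = 1.6076 + 1.0668 + 1.3356 = 4.0100
F = (S − I)·e^(rT) = (126.75 − 4.0100) · e^(0.0919·13/12)
= 122.7400 · e^0.099558 = 122.7400 × 1.104683 = ₹135.59

₹135.59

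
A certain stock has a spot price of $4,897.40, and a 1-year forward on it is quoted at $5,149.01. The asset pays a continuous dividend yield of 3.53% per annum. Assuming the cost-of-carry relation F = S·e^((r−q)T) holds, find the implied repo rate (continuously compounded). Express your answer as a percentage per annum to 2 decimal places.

From F = S·e^((r−q)T): (r − q) = ln(F/S)/T
ln(5149.01/4897.40) = ln(1.051376) = 0.050100
(r − q) = 0.050100 / (1) = 0.050100
r = ln(F/S)/T + q = 0.050100 + 0.0353 = 0.085400
r = 8.54%

8.54%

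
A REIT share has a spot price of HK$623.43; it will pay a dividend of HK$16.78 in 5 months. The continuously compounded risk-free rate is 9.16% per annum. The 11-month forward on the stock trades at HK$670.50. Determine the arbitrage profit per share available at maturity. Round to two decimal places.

HK$10.03 per share

PV(dividends) I = 16.78·e^(−0.0916·5/12) = 16.1516
Fair forward F* = (S − I)·e^(rT) = (623.43 − 16.1516)·e^0.083967 = 607.2784 × 1.087593 = 660.4717
Market HK$670.50 > fair 660.4717: forward overpriced → cash-and-carry (borrow at r, buy the stock and collect the dividends, short the forward).
Profit at T = |F_mkt − F*| = |670.50 − 660.4717| = HK$10.03 per share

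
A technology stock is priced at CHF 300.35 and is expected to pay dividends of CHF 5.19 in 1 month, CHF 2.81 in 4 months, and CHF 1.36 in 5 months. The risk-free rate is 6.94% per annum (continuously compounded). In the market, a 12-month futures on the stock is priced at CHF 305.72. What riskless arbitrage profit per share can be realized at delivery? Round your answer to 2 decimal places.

CHF 6.32 per share

PV(dividends) I = 5.19·e^(−0.0694·1/12) + 2.81·e^(−0.0694·4/12) + 1.36·e^(−0.0694·5/12) = 9.2270
Fair futures F* = (S − I)·e^(rT) = (300.35 − 9.2270)·e^0.069400 = 291.1230 × 1.071865 = 312.0446
Market CHF 305.72 < fair 312.0446: forward underpriced → reverse cash-and-carry (short the stock, invest proceeds at r, pay the dividends, go long the forward).
Profit at T = |F_mkt − F*| = |305.72 − 312.0446| = CHF 6.32 per share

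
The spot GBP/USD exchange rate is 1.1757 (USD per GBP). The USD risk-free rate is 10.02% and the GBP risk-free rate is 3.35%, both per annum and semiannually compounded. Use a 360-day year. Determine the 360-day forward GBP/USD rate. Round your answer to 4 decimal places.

1.2541

By covered interest parity, F = S · (1+r_USD/2)^(2T) / (1+r_GBP/2)^(2T)
= 1.1757 × 1.102710 / 1.033781 = 1.1757 × 1.066677
F = 1.2541 USD per GBP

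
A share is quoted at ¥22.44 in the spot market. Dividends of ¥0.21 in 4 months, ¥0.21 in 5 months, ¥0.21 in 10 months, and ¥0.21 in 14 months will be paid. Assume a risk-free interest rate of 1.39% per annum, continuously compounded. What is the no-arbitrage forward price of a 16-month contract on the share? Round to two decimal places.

¥22.01

PV(dividends) I = 0.21·e^(−0.0139·4/12) + 0.21·e^(−0.0139·5/12) + 0.21·e^(−0.0139·10/12) + 0.21·e^(−0.0139·14/12)
I = 0.2090 + 0.2088 + 0.2076 + 0.2066 = 0.8320
F = (S − I)·e^(rT) = (22.44 − 0.8320) · e^(0.0139·16/12)
= 21.6080 · e^0.018533 = 21.6080 × 1.018706 = ¥22.01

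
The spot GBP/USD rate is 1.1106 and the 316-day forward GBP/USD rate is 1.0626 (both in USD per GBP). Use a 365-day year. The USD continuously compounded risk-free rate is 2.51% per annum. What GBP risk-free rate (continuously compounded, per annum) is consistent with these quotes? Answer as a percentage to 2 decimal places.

F = S·e^((r_USD − r_GBP)T) ⇒ r_GBP = r_USD − ln(F/S)/T
ln(1.0626/1.1106) = -0.044182; /(316/365) = -0.051033
r_GBP = 0.0251 + 0.051033 = 0.076133
r_GBP = 7.61%

7.61%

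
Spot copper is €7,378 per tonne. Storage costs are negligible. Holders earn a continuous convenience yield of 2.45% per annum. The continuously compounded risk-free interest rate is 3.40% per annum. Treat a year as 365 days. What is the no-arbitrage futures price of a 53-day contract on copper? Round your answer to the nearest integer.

€7,388 per tonne

Net carry = r + u − y = 0.0340 + 0.0000 − 0.0245 = 0.0095
F = S·e^((r+u−y)T) = 7378 · e^(0.0095 × 53/365) = 7378 · e^0.001379
= 7378 × 1.001380 = €7,388 per tonne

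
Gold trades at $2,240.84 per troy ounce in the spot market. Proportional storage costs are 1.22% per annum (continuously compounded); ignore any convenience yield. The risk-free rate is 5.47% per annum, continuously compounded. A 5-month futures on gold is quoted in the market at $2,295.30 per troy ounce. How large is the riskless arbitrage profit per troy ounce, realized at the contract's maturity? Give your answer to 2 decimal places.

$8.88 per troy ounce

Fair futures: F* = S·e^(carry·T), with carry = (r + u) = 0.0547 + 0.0122 = 0.0669
F* = 2240.84 · e^(0.0669 × 5/12) = 2240.84 · e^0.02787500 = 2240.84 × 1.02826714 = $2304.1821
Market $2295.30 < fair $2304.1821: forward underpriced → reverse cash-and-carry (short spot, go long the forward).
At maturity, profit = |F_mkt − F*| = |2295.30 − 2304.1821| = $8.88 per troy ounce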